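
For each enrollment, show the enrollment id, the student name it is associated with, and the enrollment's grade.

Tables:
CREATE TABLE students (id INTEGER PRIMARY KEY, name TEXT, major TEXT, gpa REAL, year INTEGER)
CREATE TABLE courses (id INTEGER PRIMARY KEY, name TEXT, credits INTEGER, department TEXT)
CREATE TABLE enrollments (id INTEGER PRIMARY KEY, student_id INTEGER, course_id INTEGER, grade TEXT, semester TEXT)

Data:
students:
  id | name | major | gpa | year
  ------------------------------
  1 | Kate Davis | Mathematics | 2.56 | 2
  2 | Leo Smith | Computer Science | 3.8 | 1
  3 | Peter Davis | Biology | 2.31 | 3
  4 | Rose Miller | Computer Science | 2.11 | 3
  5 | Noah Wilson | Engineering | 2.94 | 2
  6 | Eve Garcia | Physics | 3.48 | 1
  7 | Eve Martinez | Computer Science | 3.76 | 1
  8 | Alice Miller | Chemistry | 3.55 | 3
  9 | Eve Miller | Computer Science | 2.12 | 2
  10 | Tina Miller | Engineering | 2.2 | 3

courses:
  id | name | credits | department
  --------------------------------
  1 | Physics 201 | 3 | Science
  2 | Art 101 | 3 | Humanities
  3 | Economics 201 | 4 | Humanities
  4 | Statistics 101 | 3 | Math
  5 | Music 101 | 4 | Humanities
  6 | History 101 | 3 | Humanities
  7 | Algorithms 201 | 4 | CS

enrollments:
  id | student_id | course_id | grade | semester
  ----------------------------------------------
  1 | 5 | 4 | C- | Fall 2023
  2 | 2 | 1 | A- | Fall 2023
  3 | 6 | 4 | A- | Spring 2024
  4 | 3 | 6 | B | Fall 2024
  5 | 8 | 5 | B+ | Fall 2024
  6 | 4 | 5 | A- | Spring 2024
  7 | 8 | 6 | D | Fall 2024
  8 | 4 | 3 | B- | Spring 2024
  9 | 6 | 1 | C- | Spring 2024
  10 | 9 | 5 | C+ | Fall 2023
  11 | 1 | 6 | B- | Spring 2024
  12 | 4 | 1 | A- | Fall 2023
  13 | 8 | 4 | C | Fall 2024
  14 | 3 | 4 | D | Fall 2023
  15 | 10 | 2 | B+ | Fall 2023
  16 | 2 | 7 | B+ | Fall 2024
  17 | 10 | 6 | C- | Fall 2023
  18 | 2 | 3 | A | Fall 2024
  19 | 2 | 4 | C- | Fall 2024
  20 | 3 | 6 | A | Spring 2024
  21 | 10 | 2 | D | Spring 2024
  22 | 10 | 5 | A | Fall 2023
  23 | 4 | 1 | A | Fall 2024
SELECT c.id, p.name AS student, c.grade FROM enrollments c JOIN students p ON c.student_id = p.id

Execution result:
id | student | grade
1 | Noah Wilson | C-
2 | Leo Smith | A-
3 | Eve Garcia | A-
4 | Peter Davis | B
5 | Alice Miller | B+
6 | Rose Miller | A-
7 | Alice Miller | D
8 | Rose Miller | B-
9 | Eve Garcia | C-
10 | Eve Miller | C+
11 | Kate Davis | B-
12 | Rose Miller | A-
13 | Alice Miller | C
14 | Peter Davis | D
15 | Tina Miller | B+
16 | Leo Smith | B+
17 | Tina Miller | C-
18 | Leo Smith | A
19 | Leo Smith | C-
20 | Peter Davis | A
21 | Tina Miller | D
22 | Tina Miller | A
23 | Rose Miller | A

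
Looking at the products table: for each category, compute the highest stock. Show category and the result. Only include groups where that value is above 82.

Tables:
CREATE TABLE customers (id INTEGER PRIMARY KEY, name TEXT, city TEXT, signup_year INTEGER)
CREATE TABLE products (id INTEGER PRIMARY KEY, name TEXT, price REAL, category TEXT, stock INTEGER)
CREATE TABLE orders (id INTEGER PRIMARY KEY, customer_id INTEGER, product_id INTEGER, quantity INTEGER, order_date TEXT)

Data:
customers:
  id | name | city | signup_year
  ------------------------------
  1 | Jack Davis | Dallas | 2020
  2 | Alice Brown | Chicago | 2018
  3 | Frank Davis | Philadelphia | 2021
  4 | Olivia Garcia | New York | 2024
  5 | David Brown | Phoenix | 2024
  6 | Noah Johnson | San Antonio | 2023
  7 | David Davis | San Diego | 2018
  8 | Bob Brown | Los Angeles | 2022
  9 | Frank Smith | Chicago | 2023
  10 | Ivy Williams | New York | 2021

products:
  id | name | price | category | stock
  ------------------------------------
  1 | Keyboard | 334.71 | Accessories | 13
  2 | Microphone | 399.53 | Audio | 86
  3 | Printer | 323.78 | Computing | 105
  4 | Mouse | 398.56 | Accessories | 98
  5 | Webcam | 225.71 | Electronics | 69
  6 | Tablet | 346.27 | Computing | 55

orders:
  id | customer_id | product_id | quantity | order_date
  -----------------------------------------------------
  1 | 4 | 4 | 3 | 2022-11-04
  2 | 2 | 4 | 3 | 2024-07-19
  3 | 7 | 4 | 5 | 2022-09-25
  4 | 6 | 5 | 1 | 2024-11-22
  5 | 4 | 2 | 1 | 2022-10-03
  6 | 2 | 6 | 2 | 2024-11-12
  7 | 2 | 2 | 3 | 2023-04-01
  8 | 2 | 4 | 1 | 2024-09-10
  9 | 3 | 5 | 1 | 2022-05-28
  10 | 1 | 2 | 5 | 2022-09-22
SELECT category, MAX(stock) AS max_stock FROM products GROUP BY category HAVING MAX(stock) > 82

Execution result:
category | max_stock
Accessories | 98
Audio | 86
Computing | 105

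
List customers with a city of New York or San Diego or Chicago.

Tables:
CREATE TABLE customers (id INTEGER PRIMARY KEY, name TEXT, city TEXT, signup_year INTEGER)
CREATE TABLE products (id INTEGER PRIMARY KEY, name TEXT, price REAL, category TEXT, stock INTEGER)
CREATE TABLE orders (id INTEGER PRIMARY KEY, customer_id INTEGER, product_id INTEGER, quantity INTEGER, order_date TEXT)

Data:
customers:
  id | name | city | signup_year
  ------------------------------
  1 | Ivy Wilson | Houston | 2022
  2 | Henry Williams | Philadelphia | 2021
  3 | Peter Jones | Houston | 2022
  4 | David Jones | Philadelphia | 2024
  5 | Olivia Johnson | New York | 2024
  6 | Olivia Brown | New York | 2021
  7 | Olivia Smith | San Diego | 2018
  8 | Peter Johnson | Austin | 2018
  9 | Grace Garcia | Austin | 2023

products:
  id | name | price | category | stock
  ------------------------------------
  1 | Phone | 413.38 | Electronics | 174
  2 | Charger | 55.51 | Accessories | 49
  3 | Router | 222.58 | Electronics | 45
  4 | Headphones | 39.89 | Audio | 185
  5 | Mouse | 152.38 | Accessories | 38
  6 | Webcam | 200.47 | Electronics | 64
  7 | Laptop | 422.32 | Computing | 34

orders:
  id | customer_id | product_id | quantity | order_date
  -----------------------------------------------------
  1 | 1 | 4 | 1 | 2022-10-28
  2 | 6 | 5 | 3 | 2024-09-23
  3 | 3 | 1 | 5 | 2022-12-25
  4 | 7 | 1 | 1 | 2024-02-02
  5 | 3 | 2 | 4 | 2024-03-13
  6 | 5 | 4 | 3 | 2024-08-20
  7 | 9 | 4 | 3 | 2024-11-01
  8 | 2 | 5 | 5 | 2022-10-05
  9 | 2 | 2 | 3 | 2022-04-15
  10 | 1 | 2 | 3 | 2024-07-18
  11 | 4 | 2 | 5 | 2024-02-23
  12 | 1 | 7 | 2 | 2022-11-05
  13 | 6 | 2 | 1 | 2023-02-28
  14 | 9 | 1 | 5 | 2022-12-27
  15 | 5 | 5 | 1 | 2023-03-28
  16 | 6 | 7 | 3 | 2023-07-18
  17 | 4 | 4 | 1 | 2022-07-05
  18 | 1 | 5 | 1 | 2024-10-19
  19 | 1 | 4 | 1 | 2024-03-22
SELECT name, city FROM customers WHERE city IN ('New York', 'San Diego', 'Chicago')

Execution result:
name | city
Olivia Johnson | New York
Olivia Brown | New York
Olivia Smith | San Diego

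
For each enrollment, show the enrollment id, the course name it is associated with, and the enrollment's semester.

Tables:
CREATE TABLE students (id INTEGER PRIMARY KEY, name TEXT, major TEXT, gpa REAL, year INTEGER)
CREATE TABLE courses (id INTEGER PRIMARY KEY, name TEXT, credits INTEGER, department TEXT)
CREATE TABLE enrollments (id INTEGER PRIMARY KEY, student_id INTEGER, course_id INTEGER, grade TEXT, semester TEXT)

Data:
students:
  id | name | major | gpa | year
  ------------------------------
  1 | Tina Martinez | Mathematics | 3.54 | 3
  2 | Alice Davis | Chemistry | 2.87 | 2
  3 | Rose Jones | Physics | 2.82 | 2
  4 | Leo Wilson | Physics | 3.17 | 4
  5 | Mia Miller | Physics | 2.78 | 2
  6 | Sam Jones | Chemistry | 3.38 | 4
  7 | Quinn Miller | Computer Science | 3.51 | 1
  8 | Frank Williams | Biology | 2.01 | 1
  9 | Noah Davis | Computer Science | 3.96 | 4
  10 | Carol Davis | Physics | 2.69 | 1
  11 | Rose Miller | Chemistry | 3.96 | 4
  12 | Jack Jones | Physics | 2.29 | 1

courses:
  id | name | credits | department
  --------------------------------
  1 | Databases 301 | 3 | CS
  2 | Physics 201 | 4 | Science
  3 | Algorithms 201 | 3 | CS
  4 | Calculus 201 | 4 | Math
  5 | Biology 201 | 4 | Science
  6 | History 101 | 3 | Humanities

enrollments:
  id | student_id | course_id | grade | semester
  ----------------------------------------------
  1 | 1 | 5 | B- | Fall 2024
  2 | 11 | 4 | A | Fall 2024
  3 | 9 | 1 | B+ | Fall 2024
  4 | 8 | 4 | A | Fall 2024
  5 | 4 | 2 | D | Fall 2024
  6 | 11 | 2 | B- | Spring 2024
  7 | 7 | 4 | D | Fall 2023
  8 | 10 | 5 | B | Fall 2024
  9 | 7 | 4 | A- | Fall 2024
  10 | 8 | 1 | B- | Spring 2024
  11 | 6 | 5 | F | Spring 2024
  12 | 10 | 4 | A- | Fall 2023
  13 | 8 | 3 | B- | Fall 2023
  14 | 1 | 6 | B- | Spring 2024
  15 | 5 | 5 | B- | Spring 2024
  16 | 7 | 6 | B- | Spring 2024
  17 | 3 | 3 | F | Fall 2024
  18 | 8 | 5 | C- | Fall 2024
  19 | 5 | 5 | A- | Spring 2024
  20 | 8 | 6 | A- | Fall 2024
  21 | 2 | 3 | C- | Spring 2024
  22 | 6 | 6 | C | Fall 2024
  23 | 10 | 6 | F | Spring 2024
SELECT c.id, p.name AS course, c.semester FROM enrollments c JOIN courses p ON c.course_id = p.id

Execution result:
id | course | semester
1 | Biology 201 | Fall 2024
2 | Calculus 201 | Fall 2024
3 | Databases 301 | Fall 2024
4 | Calculus 201 | Fall 2024
5 | Physics 201 | Fall 2024
6 | Physics 201 | Spring 2024
7 | Calculus 201 | Fall 2023
8 | Biology 201 | Fall 2024
9 | Calculus 201 | Fall 2024
10 | Databases 301 | Spring 2024
11 | Biology 201 | Spring 2024
12 | Calculus 201 | Fall 2023
13 | Algorithms 201 | Fall 2023
14 | History 101 | Spring 2024
15 | Biology 201 | Spring 2024
16 | History 101 | Spring 2024
17 | Algorithms 201 | Fall 2024
18 | Biology 201 | Fall 2024
19 | Biology 201 | Spring 2024
20 | History 101 | Fall 2024
21 | Algorithms 201 | Spring 2024
22 | History 101 | Fall 2024
23 | History 101 | Spring 2024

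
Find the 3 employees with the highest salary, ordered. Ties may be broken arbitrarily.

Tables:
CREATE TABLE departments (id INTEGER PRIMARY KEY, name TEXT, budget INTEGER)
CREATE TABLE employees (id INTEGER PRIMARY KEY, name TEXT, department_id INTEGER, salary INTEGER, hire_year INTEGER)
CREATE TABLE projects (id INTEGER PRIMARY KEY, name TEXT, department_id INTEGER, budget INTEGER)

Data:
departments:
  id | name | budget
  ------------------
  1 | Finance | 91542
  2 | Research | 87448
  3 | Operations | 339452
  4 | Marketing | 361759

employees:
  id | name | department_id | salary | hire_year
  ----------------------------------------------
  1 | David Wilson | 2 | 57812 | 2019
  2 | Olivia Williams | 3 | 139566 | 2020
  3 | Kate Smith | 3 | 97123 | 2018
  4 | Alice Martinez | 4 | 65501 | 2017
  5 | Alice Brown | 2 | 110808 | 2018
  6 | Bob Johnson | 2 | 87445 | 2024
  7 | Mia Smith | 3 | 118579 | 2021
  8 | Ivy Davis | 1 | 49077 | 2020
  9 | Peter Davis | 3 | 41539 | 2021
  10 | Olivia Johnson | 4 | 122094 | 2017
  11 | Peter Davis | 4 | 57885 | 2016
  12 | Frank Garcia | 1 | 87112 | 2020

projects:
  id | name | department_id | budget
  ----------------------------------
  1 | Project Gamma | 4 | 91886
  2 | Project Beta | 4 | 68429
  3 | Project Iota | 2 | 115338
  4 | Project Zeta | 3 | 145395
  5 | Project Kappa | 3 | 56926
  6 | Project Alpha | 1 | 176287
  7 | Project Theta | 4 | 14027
SELECT name, salary FROM employees ORDER BY salary DESC LIMIT 3

Execution result:
name | salary
Olivia Williams | 139566
Olivia Johnson | 122094
Mia Smith | 118579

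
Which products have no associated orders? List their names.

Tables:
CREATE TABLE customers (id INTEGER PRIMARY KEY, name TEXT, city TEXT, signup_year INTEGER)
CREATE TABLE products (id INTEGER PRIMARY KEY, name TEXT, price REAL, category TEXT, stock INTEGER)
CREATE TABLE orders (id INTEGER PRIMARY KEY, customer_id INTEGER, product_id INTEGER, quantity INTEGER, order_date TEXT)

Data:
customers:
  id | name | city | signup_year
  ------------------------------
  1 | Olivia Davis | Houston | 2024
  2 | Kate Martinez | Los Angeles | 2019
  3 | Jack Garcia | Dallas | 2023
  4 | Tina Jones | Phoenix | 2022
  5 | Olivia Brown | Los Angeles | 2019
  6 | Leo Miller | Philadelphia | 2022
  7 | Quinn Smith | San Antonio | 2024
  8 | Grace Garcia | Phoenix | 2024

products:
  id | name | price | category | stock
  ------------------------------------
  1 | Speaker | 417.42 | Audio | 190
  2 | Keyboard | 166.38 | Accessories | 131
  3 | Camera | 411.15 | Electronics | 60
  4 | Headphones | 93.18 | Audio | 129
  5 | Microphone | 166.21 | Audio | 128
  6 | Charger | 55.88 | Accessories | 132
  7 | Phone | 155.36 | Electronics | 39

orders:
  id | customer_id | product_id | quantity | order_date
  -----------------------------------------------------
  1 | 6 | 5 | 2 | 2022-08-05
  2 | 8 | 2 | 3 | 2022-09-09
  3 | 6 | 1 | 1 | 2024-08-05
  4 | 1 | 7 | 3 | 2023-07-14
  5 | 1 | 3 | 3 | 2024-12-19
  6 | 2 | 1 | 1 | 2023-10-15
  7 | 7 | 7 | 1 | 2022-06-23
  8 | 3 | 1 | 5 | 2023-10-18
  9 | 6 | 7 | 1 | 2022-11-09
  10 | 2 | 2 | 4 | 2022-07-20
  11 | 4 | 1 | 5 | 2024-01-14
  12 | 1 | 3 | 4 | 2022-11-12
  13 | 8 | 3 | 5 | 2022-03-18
SELECT p.name FROM products p LEFT JOIN orders c ON c.product_id = p.id WHERE c.id IS NULL

Execution result:
name
Headphones
Charger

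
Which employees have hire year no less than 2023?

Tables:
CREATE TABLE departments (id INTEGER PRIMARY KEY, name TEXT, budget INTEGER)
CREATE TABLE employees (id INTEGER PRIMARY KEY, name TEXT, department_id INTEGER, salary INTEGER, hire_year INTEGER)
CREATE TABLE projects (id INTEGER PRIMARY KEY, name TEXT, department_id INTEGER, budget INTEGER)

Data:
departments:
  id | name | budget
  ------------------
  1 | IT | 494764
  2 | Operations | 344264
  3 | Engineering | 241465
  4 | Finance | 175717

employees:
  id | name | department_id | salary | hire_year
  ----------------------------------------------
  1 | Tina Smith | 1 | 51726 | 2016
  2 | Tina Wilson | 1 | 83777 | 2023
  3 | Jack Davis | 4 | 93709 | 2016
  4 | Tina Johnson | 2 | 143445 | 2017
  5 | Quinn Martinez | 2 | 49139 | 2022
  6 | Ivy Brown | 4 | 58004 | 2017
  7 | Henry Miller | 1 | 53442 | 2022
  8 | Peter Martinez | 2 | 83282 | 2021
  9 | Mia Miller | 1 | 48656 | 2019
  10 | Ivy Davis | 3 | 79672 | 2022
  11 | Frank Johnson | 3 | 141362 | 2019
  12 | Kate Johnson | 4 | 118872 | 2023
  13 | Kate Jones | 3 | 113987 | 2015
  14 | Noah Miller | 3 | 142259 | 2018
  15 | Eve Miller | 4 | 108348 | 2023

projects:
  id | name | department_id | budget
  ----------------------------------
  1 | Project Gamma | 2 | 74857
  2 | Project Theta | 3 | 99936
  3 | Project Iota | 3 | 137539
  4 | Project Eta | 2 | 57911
SELECT name, hire_year FROM employees WHERE hire_year >= 2023

Execution result:
name | hire_year
Tina Wilson | 2023
Kate Johnson | 2023
Eve Miller | 2023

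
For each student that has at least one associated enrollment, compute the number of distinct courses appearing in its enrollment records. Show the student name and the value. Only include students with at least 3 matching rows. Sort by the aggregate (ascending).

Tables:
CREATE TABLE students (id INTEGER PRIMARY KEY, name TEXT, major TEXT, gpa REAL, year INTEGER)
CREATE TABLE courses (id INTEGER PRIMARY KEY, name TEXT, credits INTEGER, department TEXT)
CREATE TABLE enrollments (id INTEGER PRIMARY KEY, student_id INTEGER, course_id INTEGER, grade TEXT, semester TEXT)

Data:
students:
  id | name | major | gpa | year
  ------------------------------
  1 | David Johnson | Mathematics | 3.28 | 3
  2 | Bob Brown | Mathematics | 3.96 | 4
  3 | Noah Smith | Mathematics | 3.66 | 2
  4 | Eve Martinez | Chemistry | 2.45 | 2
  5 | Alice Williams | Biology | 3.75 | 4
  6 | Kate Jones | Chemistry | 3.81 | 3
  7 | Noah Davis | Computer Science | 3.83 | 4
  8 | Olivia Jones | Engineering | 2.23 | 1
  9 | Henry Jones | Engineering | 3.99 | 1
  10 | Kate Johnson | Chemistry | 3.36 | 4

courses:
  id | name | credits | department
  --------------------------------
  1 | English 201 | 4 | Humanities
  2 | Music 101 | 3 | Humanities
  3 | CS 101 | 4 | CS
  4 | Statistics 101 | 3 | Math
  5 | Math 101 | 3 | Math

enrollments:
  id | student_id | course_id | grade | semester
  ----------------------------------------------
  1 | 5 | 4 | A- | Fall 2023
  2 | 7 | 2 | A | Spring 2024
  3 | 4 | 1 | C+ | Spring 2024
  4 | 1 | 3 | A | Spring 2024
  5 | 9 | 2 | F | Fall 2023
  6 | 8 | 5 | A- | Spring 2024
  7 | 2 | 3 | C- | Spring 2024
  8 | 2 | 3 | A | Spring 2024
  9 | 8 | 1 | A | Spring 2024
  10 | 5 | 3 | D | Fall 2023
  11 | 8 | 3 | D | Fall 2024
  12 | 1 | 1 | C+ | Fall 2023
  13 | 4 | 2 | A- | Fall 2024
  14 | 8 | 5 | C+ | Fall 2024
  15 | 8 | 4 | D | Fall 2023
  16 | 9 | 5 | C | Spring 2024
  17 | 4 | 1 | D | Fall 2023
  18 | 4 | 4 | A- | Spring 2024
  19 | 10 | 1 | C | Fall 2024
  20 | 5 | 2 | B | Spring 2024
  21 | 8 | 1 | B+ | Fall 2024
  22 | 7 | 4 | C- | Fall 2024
SELECT p.name, COUNT(DISTINCT c.course_id) AS distinct_course_count FROM enrollments c JOIN students p ON c.student_id = p.id GROUP BY p.id, p.name HAVING COUNT(*) >= 3 ORDER BY distinct_course_count ASC

Execution result:
name | distinct_course_count
Eve Martinez | 3
Alice Williams | 3
Olivia Jones | 4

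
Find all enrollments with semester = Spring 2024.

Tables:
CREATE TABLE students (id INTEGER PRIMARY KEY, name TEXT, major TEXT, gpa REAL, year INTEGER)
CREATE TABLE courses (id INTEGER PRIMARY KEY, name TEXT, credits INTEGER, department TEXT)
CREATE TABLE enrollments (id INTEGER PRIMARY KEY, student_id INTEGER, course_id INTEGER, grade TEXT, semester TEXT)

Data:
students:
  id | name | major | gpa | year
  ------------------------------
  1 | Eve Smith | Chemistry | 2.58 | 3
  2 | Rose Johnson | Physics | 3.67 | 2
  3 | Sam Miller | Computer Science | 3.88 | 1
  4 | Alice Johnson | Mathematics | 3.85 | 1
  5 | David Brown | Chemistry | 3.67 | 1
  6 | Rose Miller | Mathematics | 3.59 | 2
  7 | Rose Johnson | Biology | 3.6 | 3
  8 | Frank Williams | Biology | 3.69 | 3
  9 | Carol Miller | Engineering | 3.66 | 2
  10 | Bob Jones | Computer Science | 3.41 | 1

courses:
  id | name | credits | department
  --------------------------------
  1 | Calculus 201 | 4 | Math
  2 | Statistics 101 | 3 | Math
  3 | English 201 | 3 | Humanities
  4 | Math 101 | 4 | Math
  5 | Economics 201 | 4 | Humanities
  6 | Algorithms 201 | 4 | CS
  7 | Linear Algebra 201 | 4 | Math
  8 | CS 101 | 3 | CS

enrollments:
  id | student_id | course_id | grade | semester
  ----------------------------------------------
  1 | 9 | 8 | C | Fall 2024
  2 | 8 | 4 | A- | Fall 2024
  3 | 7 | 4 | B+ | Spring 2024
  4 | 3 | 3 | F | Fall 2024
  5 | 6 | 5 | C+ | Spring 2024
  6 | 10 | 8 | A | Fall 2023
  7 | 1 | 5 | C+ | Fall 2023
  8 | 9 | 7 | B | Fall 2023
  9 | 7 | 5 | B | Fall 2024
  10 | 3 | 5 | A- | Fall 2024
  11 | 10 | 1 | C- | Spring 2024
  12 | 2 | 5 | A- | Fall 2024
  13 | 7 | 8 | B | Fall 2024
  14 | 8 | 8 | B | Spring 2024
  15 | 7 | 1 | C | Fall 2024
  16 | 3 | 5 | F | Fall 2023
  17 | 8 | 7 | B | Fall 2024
SELECT id, semester FROM enrollments WHERE semester = 'Spring 2024'

Execution result:
id | semester
3 | Spring 2024
5 | Spring 2024
11 | Spring 2024
14 | Spring 2024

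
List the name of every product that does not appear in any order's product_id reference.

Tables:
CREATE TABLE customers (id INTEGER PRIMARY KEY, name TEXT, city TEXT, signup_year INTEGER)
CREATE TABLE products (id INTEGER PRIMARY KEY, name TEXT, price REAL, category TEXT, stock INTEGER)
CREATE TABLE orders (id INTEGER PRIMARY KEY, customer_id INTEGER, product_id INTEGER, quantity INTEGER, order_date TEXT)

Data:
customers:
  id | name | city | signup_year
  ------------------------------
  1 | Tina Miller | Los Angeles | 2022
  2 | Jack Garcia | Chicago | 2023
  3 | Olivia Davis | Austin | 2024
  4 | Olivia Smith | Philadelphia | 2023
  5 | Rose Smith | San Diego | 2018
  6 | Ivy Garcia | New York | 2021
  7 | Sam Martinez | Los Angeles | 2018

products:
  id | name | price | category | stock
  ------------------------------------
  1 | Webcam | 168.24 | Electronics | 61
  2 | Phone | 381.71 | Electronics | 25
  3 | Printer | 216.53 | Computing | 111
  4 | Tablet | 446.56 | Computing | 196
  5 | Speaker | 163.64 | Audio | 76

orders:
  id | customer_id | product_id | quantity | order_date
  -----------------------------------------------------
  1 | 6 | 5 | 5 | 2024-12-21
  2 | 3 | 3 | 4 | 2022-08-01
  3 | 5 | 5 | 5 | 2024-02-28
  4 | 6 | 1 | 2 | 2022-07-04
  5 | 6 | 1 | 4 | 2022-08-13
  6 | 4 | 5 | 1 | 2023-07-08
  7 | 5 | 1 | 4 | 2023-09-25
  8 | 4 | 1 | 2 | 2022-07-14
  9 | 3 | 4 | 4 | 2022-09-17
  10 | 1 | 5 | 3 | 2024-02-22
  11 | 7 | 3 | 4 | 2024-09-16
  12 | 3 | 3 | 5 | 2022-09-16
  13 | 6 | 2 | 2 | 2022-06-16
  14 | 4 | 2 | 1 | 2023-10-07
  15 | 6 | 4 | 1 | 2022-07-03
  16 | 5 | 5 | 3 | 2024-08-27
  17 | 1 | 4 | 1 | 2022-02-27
SELECT p.name FROM products p LEFT JOIN orders c ON c.product_id = p.id WHERE c.id IS NULL

Execution result:
(no rows)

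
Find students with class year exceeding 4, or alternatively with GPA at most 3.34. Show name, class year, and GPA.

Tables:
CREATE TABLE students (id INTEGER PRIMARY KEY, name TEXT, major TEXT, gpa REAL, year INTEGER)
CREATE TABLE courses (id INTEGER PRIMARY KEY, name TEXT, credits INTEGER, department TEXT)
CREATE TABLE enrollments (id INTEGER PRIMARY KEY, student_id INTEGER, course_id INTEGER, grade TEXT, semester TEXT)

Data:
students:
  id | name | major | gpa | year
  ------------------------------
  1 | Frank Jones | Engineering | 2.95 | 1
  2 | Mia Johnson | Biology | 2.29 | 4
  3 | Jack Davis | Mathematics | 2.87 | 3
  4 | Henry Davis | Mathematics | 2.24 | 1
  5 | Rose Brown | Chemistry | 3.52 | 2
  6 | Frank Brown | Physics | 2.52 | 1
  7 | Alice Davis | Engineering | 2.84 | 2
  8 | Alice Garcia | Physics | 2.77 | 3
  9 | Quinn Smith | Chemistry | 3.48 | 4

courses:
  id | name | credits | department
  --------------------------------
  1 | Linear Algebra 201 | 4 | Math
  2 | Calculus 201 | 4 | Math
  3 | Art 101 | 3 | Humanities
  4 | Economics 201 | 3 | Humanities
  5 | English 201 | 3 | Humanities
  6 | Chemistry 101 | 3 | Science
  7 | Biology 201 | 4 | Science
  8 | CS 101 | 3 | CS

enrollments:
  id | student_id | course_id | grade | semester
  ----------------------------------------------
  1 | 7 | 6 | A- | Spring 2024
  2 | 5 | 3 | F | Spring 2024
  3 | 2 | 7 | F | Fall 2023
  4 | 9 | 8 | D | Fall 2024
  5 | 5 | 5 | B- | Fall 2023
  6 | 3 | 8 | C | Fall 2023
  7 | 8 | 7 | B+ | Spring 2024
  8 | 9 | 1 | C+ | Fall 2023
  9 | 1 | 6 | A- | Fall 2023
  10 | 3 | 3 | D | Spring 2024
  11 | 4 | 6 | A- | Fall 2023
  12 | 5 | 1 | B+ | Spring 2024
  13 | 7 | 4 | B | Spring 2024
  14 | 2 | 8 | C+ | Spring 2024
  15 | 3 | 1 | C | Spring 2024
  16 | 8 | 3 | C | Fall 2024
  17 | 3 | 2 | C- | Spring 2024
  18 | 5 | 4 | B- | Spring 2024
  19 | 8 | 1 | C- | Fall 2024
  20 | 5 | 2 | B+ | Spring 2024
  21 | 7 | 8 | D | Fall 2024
SELECT name, year, gpa FROM students WHERE year > 4 OR gpa <= 3.34

Execution result:
name | year | gpa
Frank Jones | 1 | 2.95
Mia Johnson | 4 | 2.29
Jack Davis | 3 | 2.87
Henry Davis | 1 | 2.24
Frank Brown | 1 | 2.52
Alice Davis | 2 | 2.84
Alice Garcia | 3 | 2.77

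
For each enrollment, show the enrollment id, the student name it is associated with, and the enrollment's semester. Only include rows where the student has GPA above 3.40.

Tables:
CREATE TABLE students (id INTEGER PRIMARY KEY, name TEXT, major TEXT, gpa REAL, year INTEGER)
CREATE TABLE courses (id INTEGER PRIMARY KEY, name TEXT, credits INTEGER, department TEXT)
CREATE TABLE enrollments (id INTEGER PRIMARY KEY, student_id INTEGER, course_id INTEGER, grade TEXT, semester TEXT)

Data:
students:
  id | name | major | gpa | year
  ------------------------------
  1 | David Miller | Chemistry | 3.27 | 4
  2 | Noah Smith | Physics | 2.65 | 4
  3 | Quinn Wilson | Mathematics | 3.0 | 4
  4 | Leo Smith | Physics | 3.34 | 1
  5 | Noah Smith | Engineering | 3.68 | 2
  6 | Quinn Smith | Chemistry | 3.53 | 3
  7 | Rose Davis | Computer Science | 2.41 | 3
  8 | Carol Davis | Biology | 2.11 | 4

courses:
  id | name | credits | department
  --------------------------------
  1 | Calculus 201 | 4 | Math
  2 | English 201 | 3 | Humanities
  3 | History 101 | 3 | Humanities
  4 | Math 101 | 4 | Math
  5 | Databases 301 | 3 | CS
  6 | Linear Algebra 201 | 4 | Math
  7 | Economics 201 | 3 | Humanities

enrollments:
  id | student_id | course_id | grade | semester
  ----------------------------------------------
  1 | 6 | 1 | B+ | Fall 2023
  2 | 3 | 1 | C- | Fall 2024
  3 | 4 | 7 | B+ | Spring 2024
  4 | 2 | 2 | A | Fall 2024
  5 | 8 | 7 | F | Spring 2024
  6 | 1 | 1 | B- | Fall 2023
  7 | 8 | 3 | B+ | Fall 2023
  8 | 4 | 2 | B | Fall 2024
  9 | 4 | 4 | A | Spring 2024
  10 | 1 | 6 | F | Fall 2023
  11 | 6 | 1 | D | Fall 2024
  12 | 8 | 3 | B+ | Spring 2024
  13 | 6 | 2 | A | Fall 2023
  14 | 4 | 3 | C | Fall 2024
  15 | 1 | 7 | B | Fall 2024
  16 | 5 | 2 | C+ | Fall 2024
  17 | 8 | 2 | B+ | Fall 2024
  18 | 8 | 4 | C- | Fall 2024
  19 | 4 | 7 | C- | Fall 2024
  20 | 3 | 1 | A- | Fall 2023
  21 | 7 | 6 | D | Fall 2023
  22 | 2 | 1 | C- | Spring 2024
SELECT c.id, p.name AS student, c.semester FROM enrollments c JOIN students p ON c.student_id = p.id WHERE p.gpa > 3.4

Execution result:
id | student | semester
1 | Quinn Smith | Fall 2023
11 | Quinn Smith | Fall 2024
13 | Quinn Smith | Fall 2023
16 | Noah Smith | Fall 2024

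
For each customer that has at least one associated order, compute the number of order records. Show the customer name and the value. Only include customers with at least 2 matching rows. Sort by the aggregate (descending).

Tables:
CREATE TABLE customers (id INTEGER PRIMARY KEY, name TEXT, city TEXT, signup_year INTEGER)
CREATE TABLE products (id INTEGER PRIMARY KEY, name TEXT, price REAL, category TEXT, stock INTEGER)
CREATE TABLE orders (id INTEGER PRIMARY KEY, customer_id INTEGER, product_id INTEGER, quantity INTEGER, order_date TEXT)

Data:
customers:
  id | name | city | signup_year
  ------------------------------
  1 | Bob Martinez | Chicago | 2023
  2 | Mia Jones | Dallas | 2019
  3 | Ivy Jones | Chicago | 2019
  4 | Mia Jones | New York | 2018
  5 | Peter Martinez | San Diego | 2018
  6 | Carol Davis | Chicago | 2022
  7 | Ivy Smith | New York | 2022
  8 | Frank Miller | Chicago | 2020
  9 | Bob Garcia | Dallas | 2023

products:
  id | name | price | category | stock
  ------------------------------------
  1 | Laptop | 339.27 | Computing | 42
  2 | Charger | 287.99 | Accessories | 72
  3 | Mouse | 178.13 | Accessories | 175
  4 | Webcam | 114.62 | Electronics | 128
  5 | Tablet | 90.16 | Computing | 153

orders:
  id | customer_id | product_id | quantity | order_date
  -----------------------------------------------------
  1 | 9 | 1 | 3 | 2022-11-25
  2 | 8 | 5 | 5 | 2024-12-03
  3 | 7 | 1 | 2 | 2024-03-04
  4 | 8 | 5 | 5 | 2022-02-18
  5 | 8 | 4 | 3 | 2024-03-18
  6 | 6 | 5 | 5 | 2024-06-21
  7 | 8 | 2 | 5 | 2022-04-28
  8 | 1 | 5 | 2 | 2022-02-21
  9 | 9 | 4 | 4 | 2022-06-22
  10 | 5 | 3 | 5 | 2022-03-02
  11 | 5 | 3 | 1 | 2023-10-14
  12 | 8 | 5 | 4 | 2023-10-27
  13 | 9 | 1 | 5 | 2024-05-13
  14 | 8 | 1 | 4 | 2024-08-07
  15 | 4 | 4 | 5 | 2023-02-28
SELECT p.name, COUNT(*) AS n FROM orders c JOIN customers p ON c.customer_id = p.id GROUP BY p.id, p.name HAVING COUNT(*) >= 2 ORDER BY n DESC

Execution result:
name | n
Frank Miller | 6
Bob Garcia | 3
Peter Martinez | 2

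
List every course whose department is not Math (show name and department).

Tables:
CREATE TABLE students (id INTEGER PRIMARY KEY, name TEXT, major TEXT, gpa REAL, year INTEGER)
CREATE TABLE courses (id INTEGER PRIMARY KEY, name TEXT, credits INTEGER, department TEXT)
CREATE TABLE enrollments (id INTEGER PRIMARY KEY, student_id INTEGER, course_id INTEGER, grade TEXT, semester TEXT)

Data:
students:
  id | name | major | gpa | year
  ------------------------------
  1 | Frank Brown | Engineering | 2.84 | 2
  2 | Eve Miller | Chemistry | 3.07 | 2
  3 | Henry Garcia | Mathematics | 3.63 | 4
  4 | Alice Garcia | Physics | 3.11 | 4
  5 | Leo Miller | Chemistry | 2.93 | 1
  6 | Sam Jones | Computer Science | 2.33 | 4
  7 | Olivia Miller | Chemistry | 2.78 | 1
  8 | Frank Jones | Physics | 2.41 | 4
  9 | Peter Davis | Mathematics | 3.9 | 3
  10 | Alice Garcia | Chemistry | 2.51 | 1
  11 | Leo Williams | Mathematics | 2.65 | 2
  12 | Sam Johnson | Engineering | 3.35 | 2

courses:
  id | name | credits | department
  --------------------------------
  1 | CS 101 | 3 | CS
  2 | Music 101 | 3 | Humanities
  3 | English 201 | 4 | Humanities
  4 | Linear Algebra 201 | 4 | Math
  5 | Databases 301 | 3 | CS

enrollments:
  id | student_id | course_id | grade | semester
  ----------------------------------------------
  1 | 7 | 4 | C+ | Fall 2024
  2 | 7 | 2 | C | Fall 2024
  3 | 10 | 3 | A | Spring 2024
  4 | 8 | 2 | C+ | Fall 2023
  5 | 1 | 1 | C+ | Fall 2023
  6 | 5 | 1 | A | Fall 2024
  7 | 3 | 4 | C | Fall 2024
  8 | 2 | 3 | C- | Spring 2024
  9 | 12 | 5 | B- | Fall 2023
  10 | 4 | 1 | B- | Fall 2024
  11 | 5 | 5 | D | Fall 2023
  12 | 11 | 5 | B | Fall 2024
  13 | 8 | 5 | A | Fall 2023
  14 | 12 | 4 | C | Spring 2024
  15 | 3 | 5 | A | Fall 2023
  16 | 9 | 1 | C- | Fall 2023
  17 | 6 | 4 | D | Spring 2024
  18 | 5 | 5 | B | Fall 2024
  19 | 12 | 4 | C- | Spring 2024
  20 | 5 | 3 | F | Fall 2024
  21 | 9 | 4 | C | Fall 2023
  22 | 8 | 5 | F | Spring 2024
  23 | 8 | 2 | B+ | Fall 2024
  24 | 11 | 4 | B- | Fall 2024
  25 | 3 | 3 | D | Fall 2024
SELECT name, department FROM courses WHERE department <> 'Math'

Execution result:
name | department
CS 101 | CS
Music 101 | Humanities
English 201 | Humanities
Databases 301 | CS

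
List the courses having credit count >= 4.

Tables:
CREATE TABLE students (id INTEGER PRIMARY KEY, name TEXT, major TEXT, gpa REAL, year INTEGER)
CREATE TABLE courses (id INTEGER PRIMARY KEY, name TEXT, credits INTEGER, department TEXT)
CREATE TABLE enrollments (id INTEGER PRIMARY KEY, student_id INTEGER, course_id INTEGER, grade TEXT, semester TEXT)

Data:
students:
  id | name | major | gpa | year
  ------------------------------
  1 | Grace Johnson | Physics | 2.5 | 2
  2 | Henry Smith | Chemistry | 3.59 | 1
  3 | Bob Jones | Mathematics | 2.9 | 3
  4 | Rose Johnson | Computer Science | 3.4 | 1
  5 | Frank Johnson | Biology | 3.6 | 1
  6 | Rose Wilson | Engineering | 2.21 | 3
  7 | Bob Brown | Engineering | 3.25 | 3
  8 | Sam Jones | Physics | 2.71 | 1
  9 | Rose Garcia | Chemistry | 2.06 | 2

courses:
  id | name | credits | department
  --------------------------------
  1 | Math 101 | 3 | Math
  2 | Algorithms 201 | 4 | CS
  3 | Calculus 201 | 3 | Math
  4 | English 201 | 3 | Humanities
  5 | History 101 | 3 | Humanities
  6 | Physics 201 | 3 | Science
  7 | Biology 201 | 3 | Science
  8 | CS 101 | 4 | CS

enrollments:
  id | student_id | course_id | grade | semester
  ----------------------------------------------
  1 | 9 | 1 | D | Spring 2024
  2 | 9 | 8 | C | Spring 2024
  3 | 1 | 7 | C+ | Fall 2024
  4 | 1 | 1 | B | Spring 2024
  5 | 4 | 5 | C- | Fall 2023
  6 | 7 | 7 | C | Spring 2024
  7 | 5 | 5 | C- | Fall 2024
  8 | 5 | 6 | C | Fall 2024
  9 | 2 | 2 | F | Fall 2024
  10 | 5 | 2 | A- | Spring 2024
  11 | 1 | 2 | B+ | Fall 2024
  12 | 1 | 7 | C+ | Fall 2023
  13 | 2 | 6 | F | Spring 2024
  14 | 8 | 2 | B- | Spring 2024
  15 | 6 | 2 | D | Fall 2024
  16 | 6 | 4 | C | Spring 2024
SELECT name, credits FROM courses WHERE credits >= 4

Execution result:
name | credits
Algorithms 201 | 4
CS 101 | 4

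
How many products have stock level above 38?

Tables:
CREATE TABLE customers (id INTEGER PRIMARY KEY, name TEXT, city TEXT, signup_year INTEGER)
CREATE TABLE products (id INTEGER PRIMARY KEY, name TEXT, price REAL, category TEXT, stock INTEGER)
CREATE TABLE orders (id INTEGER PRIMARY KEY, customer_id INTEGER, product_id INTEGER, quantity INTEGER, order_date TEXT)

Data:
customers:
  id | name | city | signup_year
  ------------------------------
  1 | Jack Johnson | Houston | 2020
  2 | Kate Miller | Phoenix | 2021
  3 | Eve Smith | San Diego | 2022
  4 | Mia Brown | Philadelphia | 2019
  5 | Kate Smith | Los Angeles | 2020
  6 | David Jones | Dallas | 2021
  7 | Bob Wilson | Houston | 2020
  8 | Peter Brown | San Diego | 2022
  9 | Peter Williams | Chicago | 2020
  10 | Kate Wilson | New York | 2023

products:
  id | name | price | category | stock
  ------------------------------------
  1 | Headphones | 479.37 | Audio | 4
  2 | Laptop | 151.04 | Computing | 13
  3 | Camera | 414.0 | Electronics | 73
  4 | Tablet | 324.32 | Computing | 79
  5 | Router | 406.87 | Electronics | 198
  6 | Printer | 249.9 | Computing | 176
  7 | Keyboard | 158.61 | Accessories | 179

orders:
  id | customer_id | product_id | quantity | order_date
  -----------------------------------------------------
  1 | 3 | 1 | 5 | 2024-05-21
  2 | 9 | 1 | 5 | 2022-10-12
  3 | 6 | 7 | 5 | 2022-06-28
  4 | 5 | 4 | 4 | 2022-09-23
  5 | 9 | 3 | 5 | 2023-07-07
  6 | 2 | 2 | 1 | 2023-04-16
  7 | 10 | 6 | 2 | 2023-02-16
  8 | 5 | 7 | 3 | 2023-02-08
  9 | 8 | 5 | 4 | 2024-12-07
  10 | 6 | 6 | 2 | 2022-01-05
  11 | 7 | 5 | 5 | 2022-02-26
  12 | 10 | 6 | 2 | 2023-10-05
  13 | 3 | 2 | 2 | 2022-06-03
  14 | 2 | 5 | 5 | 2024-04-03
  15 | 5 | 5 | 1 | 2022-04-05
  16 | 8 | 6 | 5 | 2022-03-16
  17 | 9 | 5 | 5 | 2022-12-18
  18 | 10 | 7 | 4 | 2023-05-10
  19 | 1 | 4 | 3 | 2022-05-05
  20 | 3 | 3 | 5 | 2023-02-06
SELECT COUNT(*) FROM products WHERE stock > 38

Execution result:
5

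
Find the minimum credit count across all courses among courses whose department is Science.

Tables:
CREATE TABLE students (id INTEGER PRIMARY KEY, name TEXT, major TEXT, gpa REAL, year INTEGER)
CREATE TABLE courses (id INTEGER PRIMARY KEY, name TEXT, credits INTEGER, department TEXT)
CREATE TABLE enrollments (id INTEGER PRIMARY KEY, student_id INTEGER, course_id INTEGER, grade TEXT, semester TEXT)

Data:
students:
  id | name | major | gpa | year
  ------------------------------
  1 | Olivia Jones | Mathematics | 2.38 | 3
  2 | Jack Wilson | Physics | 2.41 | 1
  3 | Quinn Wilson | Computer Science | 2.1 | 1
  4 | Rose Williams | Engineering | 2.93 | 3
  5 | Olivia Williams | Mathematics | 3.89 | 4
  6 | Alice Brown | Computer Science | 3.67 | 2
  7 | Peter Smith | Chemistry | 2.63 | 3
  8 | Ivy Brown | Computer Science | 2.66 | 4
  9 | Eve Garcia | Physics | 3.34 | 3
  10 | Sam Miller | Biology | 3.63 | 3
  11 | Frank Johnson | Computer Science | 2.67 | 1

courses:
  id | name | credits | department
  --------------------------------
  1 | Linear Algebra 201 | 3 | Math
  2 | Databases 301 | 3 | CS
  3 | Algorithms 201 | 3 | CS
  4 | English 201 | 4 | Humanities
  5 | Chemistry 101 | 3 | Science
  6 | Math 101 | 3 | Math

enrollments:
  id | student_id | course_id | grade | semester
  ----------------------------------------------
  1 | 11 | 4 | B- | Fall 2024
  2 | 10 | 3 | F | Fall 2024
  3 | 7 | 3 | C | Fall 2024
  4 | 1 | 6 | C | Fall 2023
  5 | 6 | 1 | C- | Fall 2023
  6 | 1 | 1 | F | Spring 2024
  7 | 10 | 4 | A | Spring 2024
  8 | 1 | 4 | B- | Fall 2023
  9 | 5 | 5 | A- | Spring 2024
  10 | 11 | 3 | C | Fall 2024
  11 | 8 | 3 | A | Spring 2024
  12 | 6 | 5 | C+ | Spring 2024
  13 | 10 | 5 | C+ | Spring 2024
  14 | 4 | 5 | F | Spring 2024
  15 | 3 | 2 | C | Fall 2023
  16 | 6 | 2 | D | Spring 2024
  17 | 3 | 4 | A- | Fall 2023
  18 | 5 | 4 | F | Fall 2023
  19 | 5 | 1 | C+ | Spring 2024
SELECT MIN(credits) FROM courses WHERE department = 'Science'

Execution result:
3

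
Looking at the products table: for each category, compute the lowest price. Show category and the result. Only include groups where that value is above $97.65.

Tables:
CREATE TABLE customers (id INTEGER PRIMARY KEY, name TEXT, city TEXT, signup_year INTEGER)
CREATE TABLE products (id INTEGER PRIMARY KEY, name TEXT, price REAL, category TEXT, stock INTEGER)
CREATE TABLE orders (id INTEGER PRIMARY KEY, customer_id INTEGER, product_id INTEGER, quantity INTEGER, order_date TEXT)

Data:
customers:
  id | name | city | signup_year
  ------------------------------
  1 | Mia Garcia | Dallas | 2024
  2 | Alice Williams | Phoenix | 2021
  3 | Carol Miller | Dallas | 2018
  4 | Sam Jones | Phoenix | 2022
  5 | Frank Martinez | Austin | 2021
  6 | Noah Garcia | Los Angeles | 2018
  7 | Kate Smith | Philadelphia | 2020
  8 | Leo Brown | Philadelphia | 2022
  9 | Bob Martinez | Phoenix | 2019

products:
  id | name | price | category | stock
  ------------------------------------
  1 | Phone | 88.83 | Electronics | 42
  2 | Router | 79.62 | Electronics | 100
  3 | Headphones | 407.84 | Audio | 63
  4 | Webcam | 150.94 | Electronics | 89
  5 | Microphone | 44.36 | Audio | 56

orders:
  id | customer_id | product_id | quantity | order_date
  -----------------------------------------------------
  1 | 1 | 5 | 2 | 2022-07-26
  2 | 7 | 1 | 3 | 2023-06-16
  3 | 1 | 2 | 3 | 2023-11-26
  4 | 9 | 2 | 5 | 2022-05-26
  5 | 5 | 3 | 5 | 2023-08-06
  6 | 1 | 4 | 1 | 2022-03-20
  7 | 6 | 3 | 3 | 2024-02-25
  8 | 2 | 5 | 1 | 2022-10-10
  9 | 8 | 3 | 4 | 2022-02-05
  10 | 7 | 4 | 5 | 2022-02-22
SELECT category, MIN(price) AS min_price FROM products GROUP BY category HAVING MIN(price) > 97.65

Execution result:
(no rows)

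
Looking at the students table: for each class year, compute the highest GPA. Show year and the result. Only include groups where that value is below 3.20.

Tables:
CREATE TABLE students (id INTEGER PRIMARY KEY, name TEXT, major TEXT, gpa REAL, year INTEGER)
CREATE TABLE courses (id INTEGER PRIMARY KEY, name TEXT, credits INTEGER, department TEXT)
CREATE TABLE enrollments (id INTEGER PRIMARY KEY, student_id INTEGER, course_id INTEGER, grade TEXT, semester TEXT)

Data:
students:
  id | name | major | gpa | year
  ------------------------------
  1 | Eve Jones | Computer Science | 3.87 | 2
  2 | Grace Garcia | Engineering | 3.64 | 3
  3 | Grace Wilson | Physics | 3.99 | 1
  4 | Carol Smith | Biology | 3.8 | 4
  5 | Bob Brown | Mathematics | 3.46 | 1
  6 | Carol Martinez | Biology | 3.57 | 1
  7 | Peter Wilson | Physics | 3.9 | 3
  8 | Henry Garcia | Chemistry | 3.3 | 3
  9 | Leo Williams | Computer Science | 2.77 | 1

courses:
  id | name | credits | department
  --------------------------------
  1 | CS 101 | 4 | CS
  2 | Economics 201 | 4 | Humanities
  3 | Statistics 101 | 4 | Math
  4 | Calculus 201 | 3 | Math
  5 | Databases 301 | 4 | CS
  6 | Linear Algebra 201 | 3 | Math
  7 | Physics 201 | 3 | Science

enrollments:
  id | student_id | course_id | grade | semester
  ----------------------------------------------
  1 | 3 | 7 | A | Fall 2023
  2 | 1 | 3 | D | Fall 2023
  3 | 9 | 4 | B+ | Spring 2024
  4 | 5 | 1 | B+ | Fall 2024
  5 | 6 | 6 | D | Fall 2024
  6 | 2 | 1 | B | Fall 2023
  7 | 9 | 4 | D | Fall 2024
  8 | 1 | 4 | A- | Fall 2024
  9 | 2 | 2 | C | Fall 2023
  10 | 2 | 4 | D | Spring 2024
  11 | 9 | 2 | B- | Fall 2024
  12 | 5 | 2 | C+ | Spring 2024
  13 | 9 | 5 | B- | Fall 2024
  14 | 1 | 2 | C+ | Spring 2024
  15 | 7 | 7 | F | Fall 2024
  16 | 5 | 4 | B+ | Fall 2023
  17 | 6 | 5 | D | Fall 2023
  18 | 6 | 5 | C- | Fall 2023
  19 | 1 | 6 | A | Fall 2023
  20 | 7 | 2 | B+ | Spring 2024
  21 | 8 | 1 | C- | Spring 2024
SELECT year, MAX(gpa) AS max_gpa FROM students GROUP BY year HAVING MAX(gpa) < 3.2

Execution result:
(no rows)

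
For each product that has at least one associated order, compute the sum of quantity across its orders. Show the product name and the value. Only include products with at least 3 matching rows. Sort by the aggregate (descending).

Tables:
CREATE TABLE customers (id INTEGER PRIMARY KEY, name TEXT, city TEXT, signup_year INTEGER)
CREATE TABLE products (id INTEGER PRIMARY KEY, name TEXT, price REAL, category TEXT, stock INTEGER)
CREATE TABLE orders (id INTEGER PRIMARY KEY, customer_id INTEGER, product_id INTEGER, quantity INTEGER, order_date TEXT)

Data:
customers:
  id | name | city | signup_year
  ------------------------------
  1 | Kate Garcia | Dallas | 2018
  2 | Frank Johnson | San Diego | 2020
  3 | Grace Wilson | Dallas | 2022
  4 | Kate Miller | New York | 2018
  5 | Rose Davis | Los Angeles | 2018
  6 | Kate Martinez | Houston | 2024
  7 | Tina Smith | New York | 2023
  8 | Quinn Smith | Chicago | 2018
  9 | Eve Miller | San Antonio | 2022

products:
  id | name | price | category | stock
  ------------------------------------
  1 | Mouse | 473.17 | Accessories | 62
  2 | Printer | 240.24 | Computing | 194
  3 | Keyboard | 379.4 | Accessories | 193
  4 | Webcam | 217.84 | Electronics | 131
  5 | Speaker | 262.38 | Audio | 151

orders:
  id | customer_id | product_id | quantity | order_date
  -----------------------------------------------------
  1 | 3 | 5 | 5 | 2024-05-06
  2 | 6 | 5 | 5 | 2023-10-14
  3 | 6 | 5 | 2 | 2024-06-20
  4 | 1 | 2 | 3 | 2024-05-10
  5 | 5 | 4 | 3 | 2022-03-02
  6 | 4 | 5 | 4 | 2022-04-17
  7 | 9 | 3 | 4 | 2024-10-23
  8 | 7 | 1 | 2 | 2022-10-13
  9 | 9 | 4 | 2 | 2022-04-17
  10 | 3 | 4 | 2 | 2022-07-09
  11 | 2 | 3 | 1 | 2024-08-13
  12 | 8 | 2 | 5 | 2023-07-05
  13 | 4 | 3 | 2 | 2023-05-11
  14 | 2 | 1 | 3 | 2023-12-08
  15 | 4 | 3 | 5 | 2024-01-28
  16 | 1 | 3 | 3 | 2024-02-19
SELECT p.name, SUM(c.quantity) AS sum_quantity FROM orders c JOIN products p ON c.product_id = p.id GROUP BY p.id, p.name HAVING COUNT(*) >= 3 ORDER BY sum_quantity DESC

Execution result:
name | sum_quantity
Speaker | 16
Keyboard | 15
Webcam | 7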